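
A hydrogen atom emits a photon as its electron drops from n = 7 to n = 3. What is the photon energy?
1.23 eV

The energy levels are E_n = -13.6057 eV / n².

Energy at n = 7: E_7 = -13.6057 / 7² = -0.27767 eV
Energy at n = 3: E_3 = -13.6057 / 3² = -1.51174 eV

For emission (electron falling to lower state), the photon energy is:
E_photon = E_7 - E_3 = |-0.27767 - (-1.51174)|
E_photon = 1.23 eV

This energy is carried away by the emitted photon.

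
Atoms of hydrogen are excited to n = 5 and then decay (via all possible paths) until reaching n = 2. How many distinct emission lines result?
6

The electron can occupy levels n = 2, 3, ..., 5 during de-excitation — that is m = 5 - 2 + 1 = 4 distinct levels.

The number of distinct spectral lines equals the number of ways to choose 2 of these m levels (each pair gives one possible emission transition):

Number of lines = m(m-1)/2 = 4×3/2 = 6

These correspond to all possible transitions between the 4 levels:
5 → 4, 5 → 3, 5 → 2, 4 → 3, 4 → 2, 3 → 2

Each transition produces a photon with a unique energy (and thus wavelength). This count does not depend on Z.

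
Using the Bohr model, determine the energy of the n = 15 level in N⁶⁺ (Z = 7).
-2.9630 eV

For hydrogen-like ions, the energy levels scale with Z²:
E_n = -13.6057 Z² / n² eV

For N⁶⁺ (Z = 7) at n = 15:
E_15 = -13.6057 × 7² / 15²
E_15 = -13.6057 × 49 / 225
E_15 = -666.6793 / 225
E_15 = -2.9630 eV

The energy is 49 times more negative than hydrogen at the same n due to the stronger nuclear charge.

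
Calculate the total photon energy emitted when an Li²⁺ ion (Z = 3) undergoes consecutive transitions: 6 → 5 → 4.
4.252 eV

The energy levels of Li²⁺ are E_n = -13.6057 × 3² / n² eV.

First transition (6 → 5):
ΔE₁ = |E_5 - E_6|
ΔE₁ = |-4.898052000 - (-3.401425000)| = 1.496627 eV

Second transition (5 → 4):
ΔE₂ = |E_4 - E_5|
ΔE₂ = |-7.653206250 - (-4.898052000)| = 2.755154 eV

Total energy released:
E_total = ΔE₁ + ΔE₂ = 1.496627 + 2.755154 = 4.252 eV

Note: This equals the direct transition 6 → 4: 4.252 eV ✓
Energy is conserved regardless of the path taken.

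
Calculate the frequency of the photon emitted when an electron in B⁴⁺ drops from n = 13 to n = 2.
2.01e+16 Hz

First, find the transition energy:
E_13 = -13.6057 × 5² / 13² = -2.0126775 eV
E_2 = -13.6057 × 5² / 2² = -85.0356250 eV
|ΔE| = |E_2 - E_13| = 83.0229475 eV

Convert to Joules: E = 83.0229475 eV × (1.602177 × 10⁻¹⁹ J/eV) = 1.3302e-17 J

Using E = hf:
f = E/h = 1.3302e-17 J / (6.62607 × 10⁻³⁴ J·s)
f = 2.01e+16 Hz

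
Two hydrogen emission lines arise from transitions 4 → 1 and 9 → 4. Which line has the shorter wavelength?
4 → 1

Calculate the energy for each transition:

Transition 4 → 1:
ΔE₁ = |E_1 - E_4| = |-13.6057/1² - (-13.6057/4²)|
ΔE₁ = |-13.605700000000 - (-0.850356250000)| = 12.755343750 eV

Transition 9 → 4:
ΔE₂ = |E_4 - E_9| = |-13.6057/4² - (-13.6057/9²)|
ΔE₂ = |-0.850356250000 - (-0.167971604938)| = 0.682384645 eV

Since 12.755343750 eV > 0.682384645 eV, the transition 4 → 1 emits the more energetic photon.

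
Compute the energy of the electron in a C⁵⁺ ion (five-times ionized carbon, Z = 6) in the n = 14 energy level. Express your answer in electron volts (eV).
-2.50 eV

The energy levels of a hydrogen-like atom are given by:
E_n = -13.6057 Z² / n² eV  (with Z = 6 for C⁵⁺)

For n = 14:
E_14 = -13.6057 × 6² / 14²
E_14 = -13.6057 × 36 / 196
E_14 = -2.50 eV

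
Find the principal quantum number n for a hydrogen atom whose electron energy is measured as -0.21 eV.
n = 8

The exact energy levels follow E_n = -13.6057 eV / n².

The measured value (-0.21 eV) is reported to only 2 significant figures, so we must test candidate n values and see which one matches to that precision.

Candidate energies:
  n = 6:  E = -13.6057/6² = -0.37794 eV
  n = 7:  E = -13.6057/7² = -0.27767 eV
  n = 8:  E = -13.6057/8² = -0.21259 eV  ← matches
  n = 9:  E = -13.6057/9² = -0.16797 eV
  n = 10:  E = -13.6057/10² = -0.13606 eV

Checking against the measurement of -0.21 eV (2 sig figs), only n = 8 agrees:
E_8 = -0.21259 eV, which rounds to -0.21 eV ✓

Therefore n = 8.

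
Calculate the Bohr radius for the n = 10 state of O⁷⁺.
0.661472 nm (or 6.614715 Å)

The Bohr radius formula is:
r_n = n² a₀ / Z

where a₀ = 0.052917721 nm is the Bohr radius.

For O⁷⁺ (Z = 8) at n = 10:
r_10 = 10² × 0.052917721 nm / 8
r_10 = 100 × 0.052917721 nm / 8
r_10 = 5.2917721 nm / 8
r_10 = 0.661472 nm

The electron orbits at approximately 0.661472 nm from the nucleus.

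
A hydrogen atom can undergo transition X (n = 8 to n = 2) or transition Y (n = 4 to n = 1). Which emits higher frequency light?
4 → 1

Calculate the energy for each transition:

Transition 8 → 2:
ΔE₁ = |E_2 - E_8| = |-13.6057/2² - (-13.6057/8²)|
ΔE₁ = |-3.40142500 - (-0.21258906)| = 3.18884 eV

Transition 4 → 1:
ΔE₂ = |E_1 - E_4| = |-13.6057/1² - (-13.6057/4²)|
ΔE₂ = |-13.60570000 - (-0.85035625)| = 12.75534 eV

Since 12.75534 eV > 3.18884 eV, the transition 4 → 1 emits the more energetic photon.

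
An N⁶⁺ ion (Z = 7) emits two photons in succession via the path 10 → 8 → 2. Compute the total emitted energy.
160.0030 eV

The energy levels of N⁶⁺ are E_n = -13.6057 × 7² / n² eV.

First transition (10 → 8):
ΔE₁ = |E_8 - E_10|
ΔE₁ = |-10.4168640625 - (-6.6667930000)| = 3.7500711 eV

Second transition (8 → 2):
ΔE₂ = |E_2 - E_8|
ΔE₂ = |-166.6698250000 - (-10.4168640625)| = 156.2529609 eV

Total energy released:
E_total = ΔE₁ + ΔE₂ = 3.7500711 + 156.2529609 = 160.0030 eV

Note: This equals the direct transition 10 → 2: 160.0030 eV ✓
Energy is conserved regardless of the path taken.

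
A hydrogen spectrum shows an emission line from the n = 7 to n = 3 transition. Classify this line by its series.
Paschen series

The spectral series in hydrogen are named based on the final (lower) energy level:
- Lyman series: n_final = 1 (ultraviolet)
- Balmer series: n_final = 2 (visible/near-UV)
- Paschen series: n_final = 3 (infrared)
- Brackett series: n_final = 4 (infrared)
- Pfund series: n_final = 5 (far infrared)

Since this transition ends at n = 3, it belongs to the Paschen series.

For reference, this 7 → 3 line has photon energy
ΔE = 13.6057 eV × (1/3² - 1/7²) = 1.2340771 eV,
corresponding to wavelength λ = hc/ΔE = 1239.84 eV·nm / 1.2340771 eV = 1004.67 nm in the infrared region.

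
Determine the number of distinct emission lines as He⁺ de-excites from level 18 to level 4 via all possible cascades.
105

The electron can occupy levels n = 4, 5, ..., 18 during de-excitation — that is m = 18 - 4 + 1 = 15 distinct levels.

The number of distinct spectral lines equals the number of ways to choose 2 of these m levels (each pair gives one possible emission transition):

Number of lines = m(m-1)/2 = 15×14/2 = 105

These correspond to all possible transitions between the 15 levels:
18 → 17, 18 → 16, 18 → 15, 18 → 14, 18 → 13, 18 → 12, 18 → 11, 18 → 10...

Each transition produces a photon with a unique energy (and thus wavelength). This count does not depend on Z.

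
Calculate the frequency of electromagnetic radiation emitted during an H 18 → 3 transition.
3.554e+14 Hz

First, find the transition energy:
E_18 = -13.6057 / 18² = -0.041993 eV
E_3 = -13.6057 / 3² = -1.511744 eV
|ΔE| = |E_3 - E_18| = 1.469751 eV

Convert to Joules: E = 1.469751 eV × (1.602177 × 10⁻¹⁹ J/eV) = 2.35480e-19 J

Using E = hf:
f = E/h = 2.35480e-19 J / (6.62607 × 10⁻³⁴ J·s)
f = 3.554e+14 Hz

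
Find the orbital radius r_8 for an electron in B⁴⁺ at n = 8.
0.677347 nm (or 6.773468 Å)

The Bohr radius formula is:
r_n = n² a₀ / Z

where a₀ = 0.052917721 nm is the Bohr radius.

For B⁴⁺ (Z = 5) at n = 8:
r_8 = 8² × 0.052917721 nm / 5
r_8 = 64 × 0.052917721 nm / 5
r_8 = 3.3867341 nm / 5
r_8 = 0.677347 nm

The electron orbits at approximately 0.677347 nm from the nucleus.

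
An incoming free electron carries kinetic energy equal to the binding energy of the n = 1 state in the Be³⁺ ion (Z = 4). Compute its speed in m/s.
8.75e+06 m/s (or 2.9189% of c)

The binding energy at n = 1 for Be³⁺ is:
E_1 = -13.6057 × 4²/1² = -217.691200 eV
|E_1| = 217.691200 eV

Convert to Joules:
KE = 217.691200 eV × (1.602177 × 10⁻¹⁹ J/eV) = 3.4878e-17 J

Using KE = ½mv²:
v = √(2·KE/m_e)
v = √(2 × 3.4878e-17 J / 9.10938 × 10⁻³¹ kg)
v = 8.75e+06 m/s

This is approximately 2.9189% the speed of light.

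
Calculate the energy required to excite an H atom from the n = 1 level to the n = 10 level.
13.46964 eV

The energy levels of a hydrogen-like atom are E_n = -13.6057 eV / n².

Energy at n = 1: E_1 = -13.6057 / 1² = -13.60570000 eV
Energy at n = 10: E_10 = -13.6057 / 10² = -0.13605700 eV

The excitation energy is the difference:
ΔE = E_10 - E_1
ΔE = -0.13605700 - (-13.60570000)
ΔE = 13.46964 eV

Since this is positive, energy must be absorbed (photon absorption).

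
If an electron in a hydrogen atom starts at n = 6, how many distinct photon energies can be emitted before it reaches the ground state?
15

The electron can occupy levels n = 1, 2, ..., 6 during de-excitation — that is m = 6 - 1 + 1 = 6 distinct levels.

The number of distinct spectral lines equals the number of ways to choose 2 of these m levels (each pair gives one possible emission transition):

Number of lines = m(m-1)/2 = 6×5/2 = 15

These correspond to all possible transitions between the 6 levels:
6 → 5, 6 → 4, 6 → 3, 6 → 2, 6 → 1, 5 → 4, 5 → 3, 5 → 2...

Each transition produces a photon with a unique energy (and thus wavelength). This count does not depend on Z.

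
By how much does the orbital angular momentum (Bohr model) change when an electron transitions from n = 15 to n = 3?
1.26549e-33 J·s (or 12ℏ)

In the Bohr model, L_n = nℏ where ℏ = 1.0545718e-34 J·s.

L_15 = 15ℏ = 1.5818577e-33 J·s
L_3 = 3ℏ = 3.1637154e-34 J·s

ΔL = L_15 - L_3 = (15 - 3)ℏ = 12ℏ
ΔL = 12 × 1.0545718e-34 J·s = 1.26549e-33 J·s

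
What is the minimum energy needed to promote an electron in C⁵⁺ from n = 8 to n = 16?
5.740 eV

The energy levels of a hydrogen-like atom are E_n = -13.6057 Z² eV / n².

Energy at n = 8: E_8 = -13.6057 × 6² / 8² = -7.653206 eV
Energy at n = 16: E_16 = -13.6057 × 6² / 16² = -1.913302 eV

The excitation energy is the difference:
ΔE = E_16 - E_8
ΔE = -1.913302 - (-7.653206)
ΔE = 5.740 eV

Since this is positive, energy must be absorbed (photon absorption).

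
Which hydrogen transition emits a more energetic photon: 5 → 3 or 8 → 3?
8 → 3

Calculate the energy for each transition:

Transition 5 → 3:
ΔE₁ = |E_3 - E_5| = |-13.6057/3² - (-13.6057/5²)|
ΔE₁ = |-1.5117444444 - (-0.5442280000)| = 0.9675164 eV

Transition 8 → 3:
ΔE₂ = |E_3 - E_8| = |-13.6057/3² - (-13.6057/8²)|
ΔE₂ = |-1.5117444444 - (-0.2125890625)| = 1.2991554 eV

Since 1.2991554 eV > 0.9675164 eV, the transition 8 → 3 emits the more energetic photon.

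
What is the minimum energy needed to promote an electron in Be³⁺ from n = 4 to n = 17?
12.8524 eV

The energy levels of a hydrogen-like atom are E_n = -13.6057 Z² eV / n².

Energy at n = 4: E_4 = -13.6057 × 4² / 4² = -13.6057000 eV
Energy at n = 17: E_17 = -13.6057 × 4² / 17² = -0.7532567 eV

The excitation energy is the difference:
ΔE = E_17 - E_4
ΔE = -0.7532567 - (-13.6057000)
ΔE = 12.8524 eV

Since this is positive, energy must be absorbed (photon absorption).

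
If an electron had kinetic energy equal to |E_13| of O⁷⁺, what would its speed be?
1.35e+06 m/s (or 0.45% of c)

The binding energy at n = 13 for O⁷⁺ is:
E_13 = -13.6057 × 8²/13² = -5.15245 eV
|E_13| = 5.15245 eV

Convert to Joules:
KE = 5.15245 eV × (1.602177 × 10⁻¹⁹ J/eV) = 8.2551e-19 J

Using KE = ½mv²:
v = √(2·KE/m_e)
v = √(2 × 8.2551e-19 J / 9.10938 × 10⁻³¹ kg)
v = 1.35e+06 m/s

This is approximately 0.45% the speed of light.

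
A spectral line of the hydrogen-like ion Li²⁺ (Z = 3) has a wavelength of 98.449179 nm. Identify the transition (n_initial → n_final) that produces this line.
n = 11 → n = 3

First, find the photon energy from the wavelength (hc = 1239.84 eV·nm):
E = hc/λ = 1239.84 eV·nm / 98.449179 nm = 12.593706 eV

The energy levels of Li²⁺ satisfy E_n = -13.6057 × 3² / n² eV, so an emission n_i → n_f releases
ΔE = 13.6057 × 3² × (1/n_f² − 1/n_i²) eV.

Setting ΔE equal to the photon energy:
1/n_f² − 1/n_i² = 12.593706 / (13.6057 × 3²) = 0.10284665

Since 1/n_i² must be positive, we need 1/n_f² > 0.10284665, i.e. n_f ≤ 3. For each allowed n_f, solve n_i = (1/n_f² − 0.10284665)^(−1/2) and check whether it is a whole number:
  n_f = 1: 1/n_i² = 1.00000000 − 0.10284665 = 0.89715335 → n_i = 1.056  (not an integer) ✗
  n_f = 2: 1/n_i² = 0.25000000 − 0.10284665 = 0.14715335 → n_i = 2.607  (not an integer) ✗
  n_f = 3: 1/n_i² = 0.11111111 − 0.10284665 = 0.00826446 → n_i = 11.000  → integer, n_i = 11 ✓

Only n_f = 3 gives an integer upper level, n_i = 11.

The transition is from n = 11 to n = 3 (emission).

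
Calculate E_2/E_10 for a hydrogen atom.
25.0000

Using E_n = -13.6057 Z² / n² eV with Z = 1:

E_2 = -13.6057 / 2² = -13.6057 / 4 = -3.4014250000 eV
E_10 = -13.6057 / 10² = -13.6057 / 100 = -0.1360570000 eV

The ratio is:
E_2/E_10 = (-3.4014250000) / (-0.1360570000)
E_2/E_10 = (-13.6057/4) / (-13.6057/100)
E_2/E_10 = 100/4
E_2/E_10 = 25.0000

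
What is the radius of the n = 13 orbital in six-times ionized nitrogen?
1.2776 nm (or 12.7758 Å)

The Bohr radius formula is:
r_n = n² a₀ / Z

where a₀ = 0.0529177 nm is the Bohr radius.

For N⁶⁺ (Z = 7) at n = 13:
r_13 = 13² × 0.0529177 nm / 7
r_13 = 169 × 0.0529177 nm / 7
r_13 = 8.94309 nm / 7
r_13 = 1.2776 nm

The electron orbits at approximately 1.2776 nm from the nucleus.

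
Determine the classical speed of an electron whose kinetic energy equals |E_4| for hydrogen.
5.4692e+05 m/s (or 0.182% of c)

The binding energy at n = 4 for hydrogen is:
E_4 = -13.6057/4² = -0.85035625 eV
|E_4| = 0.85035625 eV

Convert to Joules:
KE = 0.85035625 eV × (1.602177 × 10⁻¹⁹ J/eV) = 1.362421e-19 J

Using KE = ½mv²:
v = √(2·KE/m_e)
v = √(2 × 1.362421e-19 J / 9.10938 × 10⁻³¹ kg)
v = 5.4692e+05 m/s

This is approximately 0.182% the speed of light.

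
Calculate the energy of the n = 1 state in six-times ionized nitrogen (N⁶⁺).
-666.679300 eV

For hydrogen-like ions, the energy levels scale with Z²:
E_n = -13.6057 Z² / n² eV

For N⁶⁺ (Z = 7) at n = 1:
E_1 = -13.6057 × 7² / 1²
E_1 = -13.6057 × 49 / 1
E_1 = -666.6793 / 1
E_1 = -666.679300 eV

The energy is 49 times more negative than hydrogen at the same n due to the stronger nuclear charge.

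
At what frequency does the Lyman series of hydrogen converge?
3.2898e+15 Hz

The series limit corresponds to the transition from n = ∞ to n = 1.
This is the highest energy (shortest wavelength) transition in the Lyman series.

E_∞ = 0 eV
E_1 = -13.6057 / 1² = -13.605700 eV

Energy at series limit:
ΔE = E_∞ - E_1 = 0 - (-13.605700) = 13.605700 eV
E = 13.605700 eV × (1.602177 × 10⁻¹⁹ J/eV) = 2.179874e-18 J
f = E/h = 2.179874e-18 J / (6.62607 × 10⁻³⁴ J·s) = 3.2898e+15 Hz

This energy equals the ionization energy from the n = 1 state of hydrogen.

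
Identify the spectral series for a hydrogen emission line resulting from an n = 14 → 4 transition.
Brackett series

The spectral series in hydrogen are named based on the final (lower) energy level:
- Lyman series: n_final = 1 (ultraviolet)
- Balmer series: n_final = 2 (visible/near-UV)
- Paschen series: n_final = 3 (infrared)
- Brackett series: n_final = 4 (infrared)
- Pfund series: n_final = 5 (far infrared)

Since this transition ends at n = 4, it belongs to the Brackett series.

For reference, this 14 → 4 line has photon energy
ΔE = 13.6057 eV × (1/4² - 1/14²) = 0.78093941327 eV,
corresponding to wavelength λ = hc/ΔE = 1239.84 eV·nm / 0.78093941327 eV = 1587.62636 nm in the infrared region.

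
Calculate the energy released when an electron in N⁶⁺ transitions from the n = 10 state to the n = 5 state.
20.000 eV

The energy levels are E_n = -13.6057 Z² eV / n².

Energy at n = 10: E_10 = -13.6057 × 7² / 10² = -6.666793 eV
Energy at n = 5: E_5 = -13.6057 × 7² / 5² = -26.667172 eV

For emission (electron falling to lower state), the photon energy is:
E_photon = E_10 - E_5 = |-6.666793 - (-26.667172)|
E_photon = 20.000 eV

This energy is carried away by the emitted photon.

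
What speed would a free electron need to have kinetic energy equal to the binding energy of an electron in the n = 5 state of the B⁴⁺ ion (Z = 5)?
2.19e+06 m/s (or 0.73% of c)

The binding energy at n = 5 for B⁴⁺ is:
E_5 = -13.6057 × 5²/5² = -13.6057 eV
|E_5| = 13.6057 eV

Convert to Joules:
KE = 13.6057 eV × (1.602177 × 10⁻¹⁹ J/eV) = 2.1799e-18 J

Using KE = ½mv²:
v = √(2·KE/m_e)
v = √(2 × 2.1799e-18 J / 9.10938 × 10⁻³¹ kg)
v = 2.19e+06 m/s

This is approximately 0.73% the speed of light.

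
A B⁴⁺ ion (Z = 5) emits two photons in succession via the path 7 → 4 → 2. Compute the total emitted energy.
78.094 eV

The energy levels of B⁴⁺ are E_n = -13.6057 × 5² / n² eV.

First transition (7 → 4):
ΔE₁ = |E_4 - E_7|
ΔE₁ = |-21.258906250 - (-6.941683673)| = 14.317223 eV

Second transition (4 → 2):
ΔE₂ = |E_2 - E_4|
ΔE₂ = |-85.035625000 - (-21.258906250)| = 63.776719 eV

Total energy released:
E_total = ΔE₁ + ΔE₂ = 14.317223 + 63.776719 = 78.094 eV

Note: This equals the direct transition 7 → 2: 78.094 eV ✓
Energy is conserved regardless of the path taken.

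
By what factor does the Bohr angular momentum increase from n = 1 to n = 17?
17.00

In the Bohr model, L_n = nℏ, so the ratio is purely the ratio of quantum numbers:

L_17/L_1 = 17ℏ / 1ℏ = 17/1 = 17.00

The angular momentum scales linearly with n.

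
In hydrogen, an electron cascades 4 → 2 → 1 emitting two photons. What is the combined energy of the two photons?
12.7553 eV

The energy levels of hydrogen are E_n = -13.6057 / n² eV.

First transition (4 → 2):
ΔE₁ = |E_2 - E_4|
ΔE₁ = |-3.4014250000 - (-0.8503562500)| = 2.5510688 eV

Second transition (2 → 1):
ΔE₂ = |E_1 - E_2|
ΔE₂ = |-13.6057000000 - (-3.4014250000)| = 10.2042750 eV

Total energy released:
E_total = ΔE₁ + ΔE₂ = 2.5510688 + 10.2042750 = 12.7553 eV

Note: This equals the direct transition 4 → 1: 12.7553 eV ✓
Energy is conserved regardless of the path taken.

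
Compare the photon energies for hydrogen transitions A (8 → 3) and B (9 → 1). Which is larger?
9 → 1

Calculate the energy for each transition:

Transition 8 → 3:
ΔE₁ = |E_3 - E_8| = |-13.6057/3² - (-13.6057/8²)|
ΔE₁ = |-1.51174444 - (-0.21258906)| = 1.29916 eV

Transition 9 → 1:
ΔE₂ = |E_1 - E_9| = |-13.6057/1² - (-13.6057/9²)|
ΔE₂ = |-13.60570000 - (-0.16797160)| = 13.43773 eV

Since 13.43773 eV > 1.29916 eV, the transition 9 → 1 emits the more energetic photon.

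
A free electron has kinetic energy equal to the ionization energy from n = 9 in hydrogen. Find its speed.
2.43e+05 m/s (or 0.08% of c)

The binding energy at n = 9 for hydrogen is:
E_9 = -13.6057/9² = -0.167972 eV
|E_9| = 0.167972 eV

Convert to Joules:
KE = 0.167972 eV × (1.602177 × 10⁻¹⁹ J/eV) = 2.6912e-20 J

Using KE = ½mv²:
v = √(2·KE/m_e)
v = √(2 × 2.6912e-20 J / 9.10938 × 10⁻³¹ kg)
v = 2.43e+05 m/s

This is approximately 0.08% the speed of light.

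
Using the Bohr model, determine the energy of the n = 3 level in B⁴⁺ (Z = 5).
-37.79361 eV

For hydrogen-like ions, the energy levels scale with Z²:
E_n = -13.6057 Z² / n² eV

For B⁴⁺ (Z = 5) at n = 3:
E_3 = -13.6057 × 5² / 3²
E_3 = -13.6057 × 25 / 9
E_3 = -340.1425 / 9
E_3 = -37.79361 eV

The energy is 25 times more negative than hydrogen at the same n due to the stronger nuclear charge.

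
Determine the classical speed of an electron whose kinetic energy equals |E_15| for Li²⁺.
4.37539e+05 m/s (or 0.15% of c)

The binding energy at n = 15 for Li²⁺ is:
E_15 = -13.6057 × 3²/15² = -0.544228000 eV
|E_15| = 0.544228000 eV

Convert to Joules:
KE = 0.544228000 eV × (1.602177 × 10⁻¹⁹ J/eV) = 8.7194958e-20 J

Using KE = ½mv²:
v = √(2·KE/m_e)
v = √(2 × 8.7194958e-20 J / 9.10938 × 10⁻³¹ kg)
v = 4.37539e+05 m/s

This is approximately 0.15% the speed of light.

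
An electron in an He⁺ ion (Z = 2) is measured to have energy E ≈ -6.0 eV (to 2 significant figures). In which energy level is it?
n = 3

The exact energy levels follow E_n = -13.6057 Z² / n² eV with Z = 2.

The measured value (-6.0 eV) is reported to only 2 significant figures, so we must test candidate n values and see which one matches to that precision.

Candidate energies:
  n = 1:  E = -13.6057 × 2² / 1² = -54.42280 eV
  n = 2:  E = -13.6057 × 2² / 2² = -13.60570 eV
  n = 3:  E = -13.6057 × 2² / 3² = -6.04698 eV  ← matches
  n = 4:  E = -13.6057 × 2² / 4² = -3.40143 eV
  n = 5:  E = -13.6057 × 2² / 5² = -2.17691 eV

Checking against the measurement of -6.0 eV (2 sig figs), only n = 3 agrees:
E_3 = -6.04698 eV, which rounds to -6.0 eV ✓

Therefore n = 3.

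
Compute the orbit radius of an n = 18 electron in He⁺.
8.5727 nm (or 85.7267 Å)

The Bohr radius formula is:
r_n = n² a₀ / Z

where a₀ = 0.0529177 nm is the Bohr radius.

For He⁺ (Z = 2) at n = 18:
r_18 = 18² × 0.0529177 nm / 2
r_18 = 324 × 0.0529177 nm / 2
r_18 = 17.14533 nm / 2
r_18 = 8.5727 nm

The electron orbits at approximately 8.5727 nm from the nucleus.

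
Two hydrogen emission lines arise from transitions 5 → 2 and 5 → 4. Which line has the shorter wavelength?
5 → 2

Calculate the energy for each transition:

Transition 5 → 2:
ΔE₁ = |E_2 - E_5| = |-13.6057/2² - (-13.6057/5²)|
ΔE₁ = |-3.401425000000 - (-0.544228000000)| = 2.857197000 eV

Transition 5 → 4:
ΔE₂ = |E_4 - E_5| = |-13.6057/4² - (-13.6057/5²)|
ΔE₂ = |-0.850356250000 - (-0.544228000000)| = 0.306128250 eV

Since 2.857197000 eV > 0.306128250 eV, the transition 5 → 2 emits the more energetic photon.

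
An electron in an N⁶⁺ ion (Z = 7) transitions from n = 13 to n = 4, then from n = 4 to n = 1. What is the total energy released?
662.734452 eV

The energy levels of N⁶⁺ are E_n = -13.6057 × 7² / n² eV.

First transition (13 → 4):
ΔE₁ = |E_4 - E_13|
ΔE₁ = |-41.667456250000 - (-3.944847928994)| = 37.722608321 eV

Second transition (4 → 1):
ΔE₂ = |E_1 - E_4|
ΔE₂ = |-666.679300000000 - (-41.667456250000)| = 625.011843750 eV

Total energy released:
E_total = ΔE₁ + ΔE₂ = 37.722608321 + 625.011843750 = 662.734452 eV

Note: This equals the direct transition 13 → 1: 662.734452 eV ✓
Energy is conserved regardless of the path taken.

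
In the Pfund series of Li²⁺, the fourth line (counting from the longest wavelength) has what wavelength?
366.1333 nm

The lines of a series are numbered from the longest wavelength (smallest ΔE) outward; the fourth line is the transition from n = n_f + 4 to n_f.
The Pfund series has all transitions ending at n_f = 5.

For Li²⁺ (Z = 3), the fourth line (δ-line) is the jump from n = 9 to n = 5:
E_9 = -13.6057 × 3² / 9² = -1.51174444 eV
E_5 = -13.6057 × 3² / 5² = -4.89805200 eV
ΔE = E_9 - E_5 = 3.38630756 eV

λ = hc/E = 1239.84 eV·nm / 3.38630756 eV
λ = 366.1333 nm

This is the δ-line of the Pfund series in Li²⁺.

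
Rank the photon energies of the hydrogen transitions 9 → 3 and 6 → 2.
6 → 2

Calculate the energy for each transition:

Transition 9 → 3:
ΔE₁ = |E_3 - E_9| = |-13.6057/3² - (-13.6057/9²)|
ΔE₁ = |-1.5117444444 - (-0.1679716049)| = 1.3437728 eV

Transition 6 → 2:
ΔE₂ = |E_2 - E_6| = |-13.6057/2² - (-13.6057/6²)|
ΔE₂ = |-3.4014250000 - (-0.3779361111)| = 3.0234889 eV

Since 3.0234889 eV > 1.3437728 eV, the transition 6 → 2 emits the more energetic photon.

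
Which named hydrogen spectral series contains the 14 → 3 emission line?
Paschen series

The spectral series in hydrogen are named based on the final (lower) energy level:
- Lyman series: n_final = 1 (ultraviolet)
- Balmer series: n_final = 2 (visible/near-UV)
- Paschen series: n_final = 3 (infrared)
- Brackett series: n_final = 4 (infrared)
- Pfund series: n_final = 5 (far infrared)

Since this transition ends at n = 3, it belongs to the Paschen series.

For reference, this 14 → 3 line has photon energy
ΔE = 13.6057 eV × (1/3² - 1/14²) = 1.4423276 eV,
corresponding to wavelength λ = hc/ΔE = 1239.84 eV·nm / 1.4423276 eV = 859.611 nm in the infrared region.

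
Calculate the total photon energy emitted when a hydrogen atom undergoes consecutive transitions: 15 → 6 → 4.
0.7899 eV

The energy levels of hydrogen are E_n = -13.6057 / n² eV.

First transition (15 → 6):
ΔE₁ = |E_6 - E_15|
ΔE₁ = |-0.3779361111 - (-0.0604697778)| = 0.3174663 eV

Second transition (6 → 4):
ΔE₂ = |E_4 - E_6|
ΔE₂ = |-0.8503562500 - (-0.3779361111)| = 0.4724201 eV

Total energy released:
E_total = ΔE₁ + ΔE₂ = 0.3174663 + 0.4724201 = 0.7899 eV

Note: This equals the direct transition 15 → 4: 0.7899 eV ✓
Energy is conserved regardless of the path taken.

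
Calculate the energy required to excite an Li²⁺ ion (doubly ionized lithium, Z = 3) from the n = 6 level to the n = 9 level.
1.88968 eV

The energy levels of a hydrogen-like atom are E_n = -13.6057 Z² eV / n².

Energy at n = 6: E_6 = -13.6057 × 3² / 6² = -3.40142500 eV
Energy at n = 9: E_9 = -13.6057 × 3² / 9² = -1.51174444 eV

The excitation energy is the difference:
ΔE = E_9 - E_6
ΔE = -1.51174444 - (-3.40142500)
ΔE = 1.88968 eV

Since this is positive, energy must be absorbed (photon absorption).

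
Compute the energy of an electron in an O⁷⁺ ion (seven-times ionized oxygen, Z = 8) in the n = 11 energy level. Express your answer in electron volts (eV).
-7.1964 eV

The energy levels of a hydrogen-like atom are given by:
E_n = -13.6057 Z² / n² eV  (with Z = 8 for O⁷⁺)

For n = 11:
E_11 = -13.6057 × 8² / 11²
E_11 = -13.6057 × 64 / 121
E_11 = -7.1964 eV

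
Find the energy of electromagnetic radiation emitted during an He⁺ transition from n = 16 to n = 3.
5.834 eV

The energy levels are E_n = -13.6057 Z² eV / n².

Energy at n = 16: E_16 = -13.6057 × 2² / 16² = -0.212589 eV
Energy at n = 3: E_3 = -13.6057 × 2² / 3² = -6.046978 eV

For emission (electron falling to lower state), the photon energy is:
E_photon = E_16 - E_3 = |-0.212589 - (-6.046978)|
E_photon = 5.834 eV

This energy is carried away by the emitted photon.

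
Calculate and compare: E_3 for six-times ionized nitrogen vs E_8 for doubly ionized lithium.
N⁶⁺ at n = 3 (E = -74.07548 eV)

Using E_n = -13.6057 Z² / n² eV:

N⁶⁺ (Z = 7) at n = 3:
E = -13.6057 × 7² / 3² = -13.6057 × 49 / 9 = -74.07547778 eV

Li²⁺ (Z = 3) at n = 8:
E = -13.6057 × 3² / 8² = -13.6057 × 9 / 64 = -1.91330156 eV

Since -74.07547778 eV < -1.91330156 eV,
N⁶⁺ at n = 3 is more tightly bound (requires more energy to ionize).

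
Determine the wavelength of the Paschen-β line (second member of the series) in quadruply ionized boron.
51.259 nm

The lines of a series are numbered from the longest wavelength (smallest ΔE) outward; the second line is the transition from n = n_f + 2 to n_f.
The Paschen series has all transitions ending at n_f = 3.

For B⁴⁺ (Z = 5), the second line (β-line) is the jump from n = 5 to n = 3:
E_5 = -13.6057 × 5² / 5² = -13.60570 eV
E_3 = -13.6057 × 5² / 3² = -37.79361 eV
ΔE = E_5 - E_3 = 24.18791 eV

λ = hc/E = 1239.84 eV·nm / 24.18791 eV
λ = 51.259 nm

This is the β-line of the Paschen series in B⁴⁺.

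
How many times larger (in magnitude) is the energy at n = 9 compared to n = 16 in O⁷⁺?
3.1605

Using E_n = -13.6057 Z² / n² eV with Z = 8:

E_9 = -13.6057 × 8² / 9² = -870.7648 / 81 = -10.7501827160 eV
E_16 = -13.6057 × 8² / 16² = -870.7648 / 256 = -3.4014250000 eV

The ratio is:
E_9/E_16 = (-10.7501827160) / (-3.4014250000)
E_9/E_16 = (-870.7648/81) / (-870.7648/256)
E_9/E_16 = 256/81
E_9/E_16 = 3.1605
(Note: the Z² factors cancel in the ratio.)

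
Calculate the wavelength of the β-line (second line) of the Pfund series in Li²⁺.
516.81 nm

The lines of a series are numbered from the longest wavelength (smallest ΔE) outward; the second line is the transition from n = n_f + 2 to n_f.
The Pfund series has all transitions ending at n_f = 5.

For Li²⁺ (Z = 3), the second line (β-line) is the jump from n = 7 to n = 5:
E_7 = -13.6057 × 3² / 7² = -2.499006 eV
E_5 = -13.6057 × 3² / 5² = -4.898052 eV
ΔE = E_7 - E_5 = 2.399046 eV

λ = hc/E = 1239.84 eV·nm / 2.399046 eV
λ = 516.81 nm

This is the β-line of the Pfund series in Li²⁺.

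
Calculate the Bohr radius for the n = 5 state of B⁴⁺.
0.264589 nm (or 2.645886 Å)

The Bohr radius formula is:
r_n = n² a₀ / Z

where a₀ = 0.052917721 nm is the Bohr radius.

For B⁴⁺ (Z = 5) at n = 5:
r_5 = 5² × 0.052917721 nm / 5
r_5 = 25 × 0.052917721 nm / 5
r_5 = 1.3229430 nm / 5
r_5 = 0.264589 nm

The electron orbits at approximately 0.264589 nm from the nucleus.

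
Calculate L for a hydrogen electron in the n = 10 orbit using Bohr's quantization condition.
1.0546e-33 J·s (or 10ℏ)

In the Bohr model, angular momentum is quantized:
L = nℏ

where ℏ = h/(2π) = 1.054572e-34 J·s

For n = 10:
L = 10 × 1.054572e-34 J·s
L = 1.0546e-33 J·s

This can also be written as L = 10ℏ.
The angular momentum is an integer multiple of the reduced Planck constant.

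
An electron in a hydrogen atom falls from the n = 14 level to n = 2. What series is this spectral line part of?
Balmer series

The spectral series in hydrogen are named based on the final (lower) energy level:
- Lyman series: n_final = 1 (ultraviolet)
- Balmer series: n_final = 2 (visible/near-UV)
- Paschen series: n_final = 3 (infrared)
- Brackett series: n_final = 4 (infrared)
- Pfund series: n_final = 5 (far infrared)

Since this transition ends at n = 2, it belongs to the Balmer series.

For reference, this 14 → 2 line has photon energy
ΔE = 13.6057 eV × (1/2² - 1/14²) = 3.3320081633 eV,
corresponding to wavelength λ = hc/ΔE = 1239.84 eV·nm / 3.3320081633 eV = 372.099929 nm in the visible/near-UV region.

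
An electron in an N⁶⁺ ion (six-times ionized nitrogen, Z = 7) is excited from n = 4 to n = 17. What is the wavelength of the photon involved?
31.49951 nm

First, find the transition energy using E_n = -13.6057 Z² / n² eV:
E_4 = -13.6057 × 7² / 4² = -41.6674563 eV
E_17 = -13.6057 × 7² / 17² = -2.3068488 eV

Photon energy: |ΔE| = |E_17 - E_4| = 39.3606075 eV

Convert to wavelength using E = hc/λ with hc = 1239.84 eV·nm:
λ = hc/E = 1239.84 eV·nm / 39.3606075 eV
λ = 31.49951 nm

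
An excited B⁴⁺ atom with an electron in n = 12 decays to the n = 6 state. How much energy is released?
7.0863 eV

The energy levels are E_n = -13.6057 Z² eV / n².

Energy at n = 12: E_12 = -13.6057 × 5² / 12² = -2.3621007 eV
Energy at n = 6: E_6 = -13.6057 × 5² / 6² = -9.4484028 eV

For emission (electron falling to lower state), the photon energy is:
E_photon = E_12 - E_6 = |-2.3621007 - (-9.4484028)|
E_photon = 7.0863 eV

This energy is carried away by the emitted photon.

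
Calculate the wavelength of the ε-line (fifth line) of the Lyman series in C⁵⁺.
2.603615 nm

The lines of a series are numbered from the longest wavelength (smallest ΔE) outward; the fifth line is the transition from n = n_f + 5 to n_f.
The Lyman series has all transitions ending at n_f = 1.

For C⁵⁺ (Z = 6), the fifth line (ε-line) is the jump from n = 6 to n = 1:
E_6 = -13.6057 × 6² / 6² = -13.60570000 eV
E_1 = -13.6057 × 6² / 1² = -489.80520000 eV
ΔE = E_6 - E_1 = 476.19950000 eV

λ = hc/E = 1239.84 eV·nm / 476.19950000 eV
λ = 2.603615 nm

This is the ε-line of the Lyman series in C⁵⁺.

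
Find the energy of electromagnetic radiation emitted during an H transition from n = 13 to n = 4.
0.76985 eV

The energy levels are E_n = -13.6057 eV / n².

Energy at n = 13: E_13 = -13.6057 / 13² = -0.08050710 eV
Energy at n = 4: E_4 = -13.6057 / 4² = -0.85035625 eV

For emission (electron falling to lower state), the photon energy is:
E_photon = E_13 - E_4 = |-0.08050710 - (-0.85035625)|
E_photon = 0.76985 eV

This energy is carried away by the emitted photon.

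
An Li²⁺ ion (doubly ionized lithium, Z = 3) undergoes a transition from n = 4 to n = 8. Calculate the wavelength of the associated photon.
216.00359 nm

First, find the transition energy using E_n = -13.6057 Z² / n² eV:
E_4 = -13.6057 × 3² / 4² = -7.653206250 eV
E_8 = -13.6057 × 3² / 8² = -1.913301563 eV

Photon energy: |ΔE| = |E_8 - E_4| = 5.739904687 eV

Convert to wavelength using E = hc/λ with hc = 1239.84 eV·nm:
λ = hc/E = 1239.84 eV·nm / 5.739904687 eV
λ = 216.00359 nm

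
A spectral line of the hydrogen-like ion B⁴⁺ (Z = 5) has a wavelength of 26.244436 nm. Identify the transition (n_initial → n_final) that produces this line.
n = 3 → n = 2

First, find the photon energy from the wavelength (hc = 1239.84 eV·nm):
E = hc/λ = 1239.84 eV·nm / 26.244436 nm = 47.242014 eV

The energy levels of B⁴⁺ satisfy E_n = -13.6057 × 5² / n² eV, so an emission n_i → n_f releases
ΔE = 13.6057 × 5² × (1/n_f² − 1/n_i²) eV.

Setting ΔE equal to the photon energy:
1/n_f² − 1/n_i² = 47.242014 / (13.6057 × 5²) = 0.13888889

Since 1/n_i² must be positive, we need 1/n_f² > 0.13888889, i.e. n_f ≤ 2. For each allowed n_f, solve n_i = (1/n_f² − 0.13888889)^(−1/2) and check whether it is a whole number:
  n_f = 1: 1/n_i² = 1.00000000 − 0.13888889 = 0.86111111 → n_i = 1.078  (not an integer) ✗
  n_f = 2: 1/n_i² = 0.25000000 − 0.13888889 = 0.11111111 → n_i = 3.000  → integer, n_i = 3 ✓

Only n_f = 2 gives an integer upper level, n_i = 3.

The transition is from n = 3 to n = 2 (emission).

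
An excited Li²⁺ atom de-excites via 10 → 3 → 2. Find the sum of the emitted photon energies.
29.388312 eV

The energy levels of Li²⁺ are E_n = -13.6057 × 3² / n² eV.

First transition (10 → 3):
ΔE₁ = |E_3 - E_10|
ΔE₁ = |-13.605700000000 - (-1.224513000000)| = 12.381187000 eV

Second transition (3 → 2):
ΔE₂ = |E_2 - E_3|
ΔE₂ = |-30.612825000000 - (-13.605700000000)| = 17.007125000 eV

Total energy released:
E_total = ΔE₁ + ΔE₂ = 12.381187000 + 17.007125000 = 29.388312 eV

Note: This equals the direct transition 10 → 2: 29.388312 eV ✓
Energy is conserved regardless of the path taken.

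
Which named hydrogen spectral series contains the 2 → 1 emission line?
Lyman series

The spectral series in hydrogen are named based on the final (lower) energy level:
- Lyman series: n_final = 1 (ultraviolet)
- Balmer series: n_final = 2 (visible/near-UV)
- Paschen series: n_final = 3 (infrared)
- Brackett series: n_final = 4 (infrared)
- Pfund series: n_final = 5 (far infrared)

Since this transition ends at n = 1, it belongs to the Lyman series.

For reference, this 2 → 1 line has photon energy
ΔE = 13.6057 eV × (1/1² - 1/2²) = 10.2042750 eV,
corresponding to wavelength λ = hc/ΔE = 1239.84 eV·nm / 10.2042750 eV = 121.5020 nm in the ultraviolet region.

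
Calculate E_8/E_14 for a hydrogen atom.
3.0625

Using E_n = -13.6057 Z² / n² eV with Z = 1:

E_8 = -13.6057 / 8² = -13.6057 / 64 = -0.2125890625 eV
E_14 = -13.6057 / 14² = -13.6057 / 196 = -0.0694168367 eV

The ratio is:
E_8/E_14 = (-0.2125890625) / (-0.0694168367)
E_8/E_14 = (-13.6057/64) / (-13.6057/196)
E_8/E_14 = 196/64
E_8/E_14 = 3.0625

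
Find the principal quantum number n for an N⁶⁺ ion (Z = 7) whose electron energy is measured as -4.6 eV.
n = 12

The exact energy levels follow E_n = -13.6057 Z² / n² eV with Z = 7.

The measured value (-4.6 eV) is reported to only 2 significant figures, so we must test candidate n values and see which one matches to that precision.

Candidate energies:
  n = 10:  E = -13.6057 × 7² / 10² = -6.66679 eV
  n = 11:  E = -13.6057 × 7² / 11² = -5.50975 eV
  n = 12:  E = -13.6057 × 7² / 12² = -4.62972 eV  ← matches
  n = 13:  E = -13.6057 × 7² / 13² = -3.94485 eV
  n = 14:  E = -13.6057 × 7² / 14² = -3.40143 eV

Checking against the measurement of -4.6 eV (2 sig figs), only n = 12 agrees:
E_12 = -4.62972 eV, which rounds to -4.6 eV ✓

Therefore n = 12.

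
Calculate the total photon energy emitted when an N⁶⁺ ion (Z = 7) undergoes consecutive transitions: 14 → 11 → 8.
7.01544 eV

The energy levels of N⁶⁺ are E_n = -13.6057 × 7² / n² eV.

First transition (14 → 11):
ΔE₁ = |E_11 - E_14|
ΔE₁ = |-5.50974628099 - (-3.40142500000)| = 2.10832128 eV

Second transition (11 → 8):
ΔE₂ = |E_8 - E_11|
ΔE₂ = |-10.41686406250 - (-5.50974628099)| = 4.90711778 eV

Total energy released:
E_total = ΔE₁ + ΔE₂ = 2.10832128 + 4.90711778 = 7.01544 eV

Note: This equals the direct transition 14 → 8: 7.01544 eV ✓
Energy is conserved regardless of the path taken.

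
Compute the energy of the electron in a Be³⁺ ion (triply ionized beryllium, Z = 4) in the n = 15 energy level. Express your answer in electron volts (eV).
-0.967516 eV

The energy levels of a hydrogen-like atom are given by:
E_n = -13.6057 Z² / n² eV  (with Z = 4 for Be³⁺)

For n = 15:
E_15 = -13.6057 × 4² / 15²
E_15 = -13.6057 × 16 / 225
E_15 = -0.967516 eV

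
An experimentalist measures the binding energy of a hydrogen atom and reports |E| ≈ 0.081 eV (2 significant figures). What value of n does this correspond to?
n = 13

The exact energy levels follow E_n = -13.6057 eV / n².

The measured value (-0.081 eV) is reported to only 2 significant figures, so we must test candidate n values and see which one matches to that precision.

Candidate energies:
  n = 11:  E = -13.6057/11² = -0.11244 eV
  n = 12:  E = -13.6057/12² = -0.09448 eV
  n = 13:  E = -13.6057/13² = -0.08051 eV  ← matches
  n = 14:  E = -13.6057/14² = -0.06942 eV
  n = 15:  E = -13.6057/15² = -0.06047 eV

Checking against the measurement of -0.081 eV (2 sig figs), only n = 13 agrees:
E_13 = -0.08051 eV, which rounds to -0.081 eV ✓

Therefore n = 13.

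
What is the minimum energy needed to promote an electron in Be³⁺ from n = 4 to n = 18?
12.93381 eV

The energy levels of a hydrogen-like atom are E_n = -13.6057 Z² eV / n².

Energy at n = 4: E_4 = -13.6057 × 4² / 4² = -13.60570000 eV
Energy at n = 18: E_18 = -13.6057 × 4² / 18² = -0.67188642 eV

The excitation energy is the difference:
ΔE = E_18 - E_4
ΔE = -0.67188642 - (-13.60570000)
ΔE = 12.93381 eV

Since this is positive, energy must be absorbed (photon absorption).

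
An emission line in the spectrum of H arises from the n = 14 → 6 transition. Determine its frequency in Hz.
7.46e+13 Hz

First, find the transition energy:
E_14 = -13.6057 / 14² = -0.069417 eV
E_6 = -13.6057 / 6² = -0.377936 eV
|ΔE| = |E_6 - E_14| = 0.308519 eV

Convert to Joules: E = 0.308519 eV × (1.602177 × 10⁻¹⁹ J/eV) = 4.9430e-20 J

Using E = hf:
f = E/h = 4.9430e-20 J / (6.62607 × 10⁻³⁴ J·s)
f = 7.46e+13 Hz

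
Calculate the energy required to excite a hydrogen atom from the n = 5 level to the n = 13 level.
0.464 eV

The energy levels of a hydrogen-like atom are E_n = -13.6057 eV / n².

Energy at n = 5: E_5 = -13.6057 / 5² = -0.544228 eV
Energy at n = 13: E_13 = -13.6057 / 13² = -0.080507 eV

The excitation energy is the difference:
ΔE = E_13 - E_5
ΔE = -0.080507 - (-0.544228)
ΔE = 0.464 eV

Since this is positive, energy must be absorbed (photon absorption).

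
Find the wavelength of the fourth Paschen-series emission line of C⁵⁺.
27.9075 nm

The lines of a series are numbered from the longest wavelength (smallest ΔE) outward; the fourth line is the transition from n = n_f + 4 to n_f.
The Paschen series has all transitions ending at n_f = 3.

For C⁵⁺ (Z = 6), the fourth line (δ-line) is the jump from n = 7 to n = 3:
E_7 = -13.6057 × 6² / 7² = -9.996024 eV
E_3 = -13.6057 × 6² / 3² = -54.422800 eV
ΔE = E_7 - E_3 = 44.426776 eV

λ = hc/E = 1239.84 eV·nm / 44.426776 eV
λ = 27.9075 nm

This is the δ-line of the Paschen series in C⁵⁺.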